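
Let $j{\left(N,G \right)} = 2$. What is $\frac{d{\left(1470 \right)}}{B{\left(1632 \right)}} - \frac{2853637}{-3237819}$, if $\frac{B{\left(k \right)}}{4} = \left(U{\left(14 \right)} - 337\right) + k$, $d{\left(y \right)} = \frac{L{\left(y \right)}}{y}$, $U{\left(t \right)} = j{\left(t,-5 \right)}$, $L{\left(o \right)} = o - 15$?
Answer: $\frac{1451171606531}{1646184887256} \approx 0.88154$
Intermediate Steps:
$L{\left(o \right)} = -15 + o$
$U{\left(t \right)} = 2$
$d{\left(y \right)} = \frac{-15 + y}{y}$
$B{\left(k \right)} = -1340 + 4 k$ ($B{\left(k \right)} = 4 \left(\left(2 - 337\right) + k\right) = 4 \left(-335 + k\right) = -1340 + 4 k$)
$\frac{d{\left(1470 \right)}}{B{\left(1632 \right)}} - \frac{2853637}{-3237819} = \frac{\frac{1}{1470} \left(-15 + 1470\right)}{-1340 + 4 \cdot 1632} - \frac{2853637}{-3237819} = \frac{\frac{1}{1470} \cdot 1455}{-1340 + 6528} - - \frac{2853637}{3237819} = \frac{97}{98 \cdot 5188} + \frac{2853637}{3237819} = \frac{97}{98} \cdot \frac{1}{5188} + \frac{2853637}{3237819} = \frac{97}{508424} + \frac{2853637}{3237819} = \frac{1451171606531}{1646184887256}$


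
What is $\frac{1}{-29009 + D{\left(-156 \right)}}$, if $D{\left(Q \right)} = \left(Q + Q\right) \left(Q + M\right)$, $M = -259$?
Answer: $\frac{1}{100471} \approx 9.9531 \cdot 10^{-6}$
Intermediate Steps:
$D{\left(Q \right)} = 2 Q \left(-259 + Q\right)$ ($D{\left(Q \right)} = \left(Q + Q\right) \left(Q - 259\right) = 2 Q \left(-259 + Q\right)$)
$\frac{1}{-29009 + D{\left(-156 \right)}} = \frac{1}{-29009 + 2 \left(-156\right) \left(-259 - 156\right)} = \frac{1}{-29009 + 2 \left(-156\right) \left(-415\right)} = \frac{1}{-29009 + 129480} = \frac{1}{100471}$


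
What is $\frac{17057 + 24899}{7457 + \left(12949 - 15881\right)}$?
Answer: $\frac{41956}{4525} \approx 9.272$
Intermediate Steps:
$\frac{17057 + 24899}{7457 + \left(12949 - 15881\right)} = \frac{41956}{7457 - 2932} = \frac{41956}{4525}$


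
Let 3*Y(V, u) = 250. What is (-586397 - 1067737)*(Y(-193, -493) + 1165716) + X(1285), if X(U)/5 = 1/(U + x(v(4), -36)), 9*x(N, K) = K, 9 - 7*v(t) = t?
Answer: -2470265430802759/1281 ≈ -1.9284e+12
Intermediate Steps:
v(t) = 9/7 - t/7
x(N, K) = K/9
Y(V, u) = 250/3 (Y(V, u) = (⅓)*250 = 250/3)
X(U) = 5/(-4 + U) (X(U) = 5/(U + (⅑)*(-36)) = 5/(U - 4) = 5/(-4 + U))
(-586397 - 1067737)*(Y(-193, -493) + 1165716) + X(1285) = (-586397 - 1067737)*(250/3 + 1165716) + 5/(-4 + 1285) = -1654134*3497398/3 + 5/1281 = -1928388314444 + 5*(1/1281) = -1928388314444 + 5/1281 = -2470265430802759/1281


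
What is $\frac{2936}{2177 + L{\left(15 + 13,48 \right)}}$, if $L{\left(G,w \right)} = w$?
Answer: $\frac{2936}{2225} \approx 1.3195$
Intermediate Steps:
$\frac{2936}{2177 + L{\left(15 + 13,48 \right)}} = \frac{2936}{2177 + 48} = \frac{2936}{2225}$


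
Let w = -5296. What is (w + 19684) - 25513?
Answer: -11125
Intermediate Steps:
(w + 19684) - 25513 = (-5296 + 19684) - 25513 = 14388 - 25513 = -11125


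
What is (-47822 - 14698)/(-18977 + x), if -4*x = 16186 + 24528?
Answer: 41680/19437 ≈ 2.1444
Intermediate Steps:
x = -20357/2 (x = -(16186 + 24528)/4 = -¼*40714 = -20357/2 ≈ -10179.)
(-47822 - 14698)/(-18977 + x) = (-47822 - 14698)/(-18977 - 20357/2) = -62520/(-58311/2) = -62520*(-2/58311) = 41680/19437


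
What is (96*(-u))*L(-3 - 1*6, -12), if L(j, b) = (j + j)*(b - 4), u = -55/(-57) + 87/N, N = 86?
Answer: -44646912/817 ≈ -54647.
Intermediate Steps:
u = 9689/4902 (u = -55/(-57) + 87/86 = -55*(-1/57) + 87*(1/86) = 55/57 + 87/86 = 9689/4902 ≈ 1.9765)
L(j, b) = 2*j*(-4 + b) (L(j, b) = (2*j)*(-4 + b) = 2*j*(-4 + b))
(96*(-u))*L(-3 - 1*6, -12) = (96*(-1*9689/4902))*(2*(-3 - 1*6)*(-4 - 12)) = (96*(-9689/4902))*(2*(-3 - 6)*(-16)) = -310048*(-9)*(-16)/817 = -155024/817*288 = -44646912/817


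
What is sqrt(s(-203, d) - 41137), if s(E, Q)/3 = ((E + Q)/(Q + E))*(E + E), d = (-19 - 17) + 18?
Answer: I*sqrt(42355) ≈ 205.8*I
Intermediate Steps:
d = -18 (d = -36 + 18 = -18)
s(E, Q) = 6*E (s(E, Q) = 3*(((E + Q)/(Q + E))*(E + E)) = 3*(((E + Q)/(E + Q))*(2*E)) = 3*(1*(2*E)) = 3*(2*E) = 6*E)
sqrt(s(-203, d) - 41137) = sqrt(6*(-203) - 41137) = sqrt(-1218 - 41137) = sqrt(-42355) = I*sqrt(42355)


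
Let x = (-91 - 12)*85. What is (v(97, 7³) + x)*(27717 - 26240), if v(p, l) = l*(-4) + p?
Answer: -14814310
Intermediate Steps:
v(p, l) = p - 4*l (v(p, l) = -4*l + p = p - 4*l)
x = -8755 (x = -103*85 = -8755)
(v(97, 7³) + x)*(27717 - 26240) = ((97 - 4*7³) - 8755)*(27717 - 26240) = ((97 - 4*343) - 8755)*1477 = ((97 - 1372) - 8755)*1477 = (-1275 - 8755)*1477 = -10030*1477 = -14814310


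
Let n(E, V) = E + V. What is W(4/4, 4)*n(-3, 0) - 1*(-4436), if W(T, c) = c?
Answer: 4424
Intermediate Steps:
W(4/4, 4)*n(-3, 0) - 1*(-4436) = 4*(-3 + 0) - 1*(-4436) = 4*(-3) + 4436 = -12 + 4436 = 4424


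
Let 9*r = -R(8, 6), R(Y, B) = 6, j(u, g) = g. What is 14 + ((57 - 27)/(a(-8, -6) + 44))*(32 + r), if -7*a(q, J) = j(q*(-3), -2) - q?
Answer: 5404/151 ≈ 35.788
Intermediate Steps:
a(q, J) = 2/7 + q/7 (a(q, J) = -(-2 - q)/7 = 2/7 + q/7)
r = -2/3 (r = (-1*6)/9 = (1/9)*(-6) = -2/3 ≈ -0.66667)
14 + ((57 - 27)/(a(-8, -6) + 44))*(32 + r) = 14 + ((57 - 27)/((2/7 + (1/7)*(-8)) + 44))*(32 - 2/3) = 14 + (30/((2/7 - 8/7) + 44))*(94/3) = 14 + (30/(-6/7 + 44))*(94/3) = 14 + (30/(302/7))*(94/3) = 14 + (30*(7/302))*(94/3) = 14 + (105/151)*(94/3) = 14 + 3290/151 = 5404/151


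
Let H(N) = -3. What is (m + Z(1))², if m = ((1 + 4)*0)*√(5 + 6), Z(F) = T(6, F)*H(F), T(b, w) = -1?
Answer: 9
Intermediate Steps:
Z(F) = 3 (Z(F) = -1*(-3) = 3)
m = 0 (m = (5*0)*√11 = 0*√11 = 0)
(m + Z(1))² = (0 + 3)² = 3² = 9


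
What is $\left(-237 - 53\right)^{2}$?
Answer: $84100$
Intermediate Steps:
$\left(-237 - 53\right)^{2} = \left(-290\right)^{2} = 84100$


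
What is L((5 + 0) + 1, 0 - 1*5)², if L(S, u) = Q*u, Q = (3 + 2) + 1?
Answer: 900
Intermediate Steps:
Q = 6 (Q = 5 + 1 = 6)
L(S, u) = 6*u
L((5 + 0) + 1, 0 - 1*5)² = (6*(0 - 1*5))² = (6*(0 - 5))² = (6*(-5))² = (-30)² = 900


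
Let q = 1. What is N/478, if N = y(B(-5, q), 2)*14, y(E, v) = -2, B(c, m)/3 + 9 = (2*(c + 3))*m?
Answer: -14/239 ≈ -0.058577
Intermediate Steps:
B(c, m) = -27 + 3*m*(6 + 2*c) (B(c, m) = -27 + 3*((2*(c + 3))*m) = -27 + 3*((2*(3 + c))*m) = -27 + 3*((6 + 2*c)*m) = -27 + 3*(m*(6 + 2*c)) = -27 + 3*m*(6 + 2*c))
N = -28 (N = -2*14 = -28)
N/478 = -28/478 = -28*1/478 = -14/239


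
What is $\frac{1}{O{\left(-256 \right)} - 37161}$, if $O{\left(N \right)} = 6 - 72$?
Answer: $- \frac{1}{37227} \approx -2.6862 \cdot 10^{-5}$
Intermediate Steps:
$O{\left(N \right)} = -66$ ($O{\left(N \right)} = 6 - 72 = -66$)
$\frac{1}{O{\left(-256 \right)} - 37161} = \frac{1}{-66 - 37161} = \frac{1}{-37227} = - \frac{1}{37227}$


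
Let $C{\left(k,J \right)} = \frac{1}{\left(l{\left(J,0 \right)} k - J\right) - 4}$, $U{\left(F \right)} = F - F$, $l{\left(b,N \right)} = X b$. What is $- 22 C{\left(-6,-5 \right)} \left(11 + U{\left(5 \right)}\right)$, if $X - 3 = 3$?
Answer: $- \frac{242}{181} \approx -1.337$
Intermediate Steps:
$X = 6$ ($X = 3 + 3 = 6$)
$l{\left(b,N \right)} = 6 b$
$U{\left(F \right)} = 0$
$C{\left(k,J \right)} = \frac{1}{-4 - J + 6 J k}$ ($C{\left(k,J \right)} = \frac{1}{\left(6 J k - J\right) - 4} = \frac{1}{\left(- J + 6 J k\right) - 4} = \frac{1}{-4 - J + 6 J k}$)
$- 22 C{\left(-6,-5 \right)} \left(11 + U{\left(5 \right)}\right) = - \frac{22}{-4 - -5 + 6 \left(-5\right) \left(-6\right)} \left(11 + 0\right) = - \frac{22}{-4 + 5 + 180} \cdot 11 = - \frac{22}{181} \cdot 11 = \left(-22\right) \frac{1}{181} \cdot 11 = \left(- \frac{22}{181}\right) 11 = - \frac{242}{181}$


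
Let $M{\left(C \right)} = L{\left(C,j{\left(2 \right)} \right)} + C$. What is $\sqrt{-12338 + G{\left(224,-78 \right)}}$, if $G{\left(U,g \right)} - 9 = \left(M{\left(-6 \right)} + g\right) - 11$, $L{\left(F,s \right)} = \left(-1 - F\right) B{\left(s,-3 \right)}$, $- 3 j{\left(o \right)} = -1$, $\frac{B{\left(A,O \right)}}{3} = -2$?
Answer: $i \sqrt{12454} \approx 111.6 i$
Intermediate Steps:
$B{\left(A,O \right)} = -6$ ($B{\left(A,O \right)} = 3 \left(-2\right) = -6$)
$j{\left(o \right)} = \frac{1}{3}$ ($j{\left(o \right)} = \left(- \frac{1}{3}\right) \left(-1\right) = \frac{1}{3}$)
$L{\left(F,s \right)} = 6 + 6 F$ ($L{\left(F,s \right)} = \left(-1 - F\right) \left(-6\right) = 6 + 6 F$)
$M{\left(C \right)} = 6 + 7 C$ ($M{\left(C \right)} = \left(6 + 6 C\right) + C = 6 + 7 C$)
$G{\left(U,g \right)} = -38 + g$ ($G{\left(U,g \right)} = 9 + \left(\left(\left(6 + 7 \left(-6\right)\right) + g\right) - 11\right) = 9 + \left(\left(\left(6 - 42\right) + g\right) - 11\right) = 9 + \left(\left(-36 + g\right) - 11\right) = 9 + \left(-47 + g\right) = -38 + g$)
$\sqrt{-12338 + G{\left(224,-78 \right)}} = \sqrt{-12338 - 116} = \sqrt{-12454} = i \sqrt{12454}$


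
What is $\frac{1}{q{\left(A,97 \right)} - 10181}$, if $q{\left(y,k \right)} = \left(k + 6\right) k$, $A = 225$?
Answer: $- \frac{1}{190} \approx -0.0052632$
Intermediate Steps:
$q{\left(y,k \right)} = k \left(6 + k\right)$ ($q{\left(y,k \right)} = \left(6 + k\right) k = k \left(6 + k\right)$)
$\frac{1}{q{\left(A,97 \right)} - 10181} = \frac{1}{97 \left(6 + 97\right) - 10181} = \frac{1}{97 \cdot 103 - 10181} = \frac{1}{9991 - 10181} = \frac{1}{-190} = - \frac{1}{190}$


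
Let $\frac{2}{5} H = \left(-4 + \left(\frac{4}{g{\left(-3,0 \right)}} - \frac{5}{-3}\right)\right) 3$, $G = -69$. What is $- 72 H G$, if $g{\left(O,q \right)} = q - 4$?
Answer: $-124200$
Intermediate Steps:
$g{\left(O,q \right)} = -4 + q$
$H = -25$ ($H = \frac{5 \left(-4 + \left(\frac{4}{-4 + 0} - \frac{5}{-3}\right)\right) 3}{2} = \frac{5 \left(-4 + \left(\frac{4}{-4} - - \frac{5}{3}\right)\right) 3}{2} = \frac{5 \left(-4 + \left(4 \left(- \frac{1}{4}\right) + \frac{5}{3}\right)\right) 3}{2} = \frac{5 \left(-4 + \left(-1 + \frac{5}{3}\right)\right) 3}{2} = \frac{5 \left(-4 + \frac{2}{3}\right) 3}{2} = \frac{5 \left(\left(- \frac{10}{3}\right) 3\right)}{2} = \frac{5}{2} \left(-10\right) = -25$)
$- 72 H G = \left(-72\right) \left(-25\right) \left(-69\right) = 1800 \left(-69\right) = -124200$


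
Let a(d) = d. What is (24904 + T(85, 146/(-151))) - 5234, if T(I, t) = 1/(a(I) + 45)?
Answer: 2557101/130 ≈ 19670.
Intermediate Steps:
T(I, t) = 1/(45 + I) (T(I, t) = 1/(I + 45) = 1/(45 + I))
(24904 + T(85, 146/(-151))) - 5234 = (24904 + 1/(45 + 85)) - 5234 = (24904 + 1/130) - 5234 = 3237521/130 - 5234 = 2557101/130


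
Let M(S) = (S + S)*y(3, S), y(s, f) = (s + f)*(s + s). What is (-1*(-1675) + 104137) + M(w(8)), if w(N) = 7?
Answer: 106652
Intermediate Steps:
y(s, f) = 2*s*(f + s) (y(s, f) = (f + s)*(2*s) = 2*s*(f + s))
M(S) = 2*S*(18 + 6*S) (M(S) = (S + S)*(2*3*(S + 3)) = (2*S)*(2*3*(3 + S)) = (2*S)*(18 + 6*S) = 2*S*(18 + 6*S))
(-1*(-1675) + 104137) + M(w(8)) = (-1*(-1675) + 104137) + 12*7*(3 + 7) = (1675 + 104137) + 12*7*10 = 105812 + 840 = 106652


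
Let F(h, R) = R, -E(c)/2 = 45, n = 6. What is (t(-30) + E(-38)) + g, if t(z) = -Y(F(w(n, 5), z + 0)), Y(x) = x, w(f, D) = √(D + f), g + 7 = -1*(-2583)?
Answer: 2516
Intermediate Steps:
E(c) = -90 (E(c) = -2*45 = -90)
g = 2576 (g = -7 - 1*(-2583) = -7 + 2583 = 2576)
t(z) = -z (t(z) = -(z + 0) = -z)
(t(-30) + E(-38)) + g = (-1*(-30) - 90) + 2576 = (30 - 90) + 2576 = -60 + 2576 = 2516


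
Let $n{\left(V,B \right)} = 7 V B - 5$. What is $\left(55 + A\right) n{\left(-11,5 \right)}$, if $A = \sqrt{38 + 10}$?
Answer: $-21450 - 1560 \sqrt{3} \approx -24152.0$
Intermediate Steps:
$A = 4 \sqrt{3}$ ($A = \sqrt{48} = 4 \sqrt{3} \approx 6.9282$)
$n{\left(V,B \right)} = -5 + 7 B V$ ($n{\left(V,B \right)} = 7 B V - 5 = -5 + 7 B V$)
$\left(55 + A\right) n{\left(-11,5 \right)} = \left(55 + 4 \sqrt{3}\right) \left(-5 + 7 \cdot 5 \left(-11\right)\right) = \left(55 + 4 \sqrt{3}\right) \left(-5 - 385\right) = \left(55 + 4 \sqrt{3}\right) \left(-390\right) = -21450 - 1560 \sqrt{3}$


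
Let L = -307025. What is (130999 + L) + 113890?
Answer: -62136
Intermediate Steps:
(130999 + L) + 113890 = (130999 - 307025) + 113890 = -176026 + 113890 = -62136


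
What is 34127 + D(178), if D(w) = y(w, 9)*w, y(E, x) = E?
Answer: 65811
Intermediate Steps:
D(w) = w**2 (D(w) = w*w = w**2)
34127 + D(178) = 34127 + 178**2 = 34127 + 31684 = 65811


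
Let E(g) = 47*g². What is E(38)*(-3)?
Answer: -203604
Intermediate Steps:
E(38)*(-3) = (47*38²)*(-3) = (47*1444)*(-3) = 67868*(-3) = -203604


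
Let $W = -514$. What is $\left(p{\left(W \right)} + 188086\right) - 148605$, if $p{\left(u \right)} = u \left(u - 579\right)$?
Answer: $601283$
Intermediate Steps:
$p{\left(u \right)} = u \left(-579 + u\right)$
$\left(p{\left(W \right)} + 188086\right) - 148605 = \left(- 514 \left(-579 - 514\right) + 188086\right) - 148605 = \left(\left(-514\right) \left(-1093\right) + 188086\right) - 148605 = \left(561802 + 188086\right) - 148605 = 749888 - 148605 = 601283$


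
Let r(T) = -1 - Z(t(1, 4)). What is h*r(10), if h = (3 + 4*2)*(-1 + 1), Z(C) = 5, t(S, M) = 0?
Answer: 0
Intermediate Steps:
r(T) = -6 (r(T) = -1 - 1*5 = -1 - 5 = -6)
h = 0 (h = (3 + 8)*0 = 11*0 = 0)
h*r(10) = 0*(-6) = 0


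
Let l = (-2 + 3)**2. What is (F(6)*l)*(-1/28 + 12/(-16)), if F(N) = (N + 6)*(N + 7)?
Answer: -858/7 ≈ -122.57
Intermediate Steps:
F(N) = (6 + N)*(7 + N)
l = 1 (l = 1**2 = 1)
(F(6)*l)*(-1/28 + 12/(-16)) = ((42 + 6**2 + 13*6)*1)*(-1/28 + 12/(-16)) = ((42 + 36 + 78)*1)*(-1*1/28 + 12*(-1/16)) = (156*1)*(-1/28 - 3/4) = 156*(-11/14) = -858/7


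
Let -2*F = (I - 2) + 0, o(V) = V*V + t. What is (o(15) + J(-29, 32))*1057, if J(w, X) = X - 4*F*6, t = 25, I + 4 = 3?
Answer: 260022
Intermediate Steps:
I = -1 (I = -4 + 3 = -1)
o(V) = 25 + V² (o(V) = V*V + 25 = V² + 25 = 25 + V²)
F = 3/2 (F = -((-1 - 2) + 0)/2 = -(-3 + 0)/2 = -½*(-3) = 3/2 ≈ 1.5000)
J(w, X) = -36 + X (J(w, X) = X - 4*3/2*6 = X - 6*6 = X - 36 = -36 + X)
(o(15) + J(-29, 32))*1057 = ((25 + 15²) + (-36 + 32))*1057 = ((25 + 225) - 4)*1057 = (250 - 4)*1057 = 246*1057 = 260022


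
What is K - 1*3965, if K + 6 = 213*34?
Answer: 3271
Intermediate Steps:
K = 7236 (K = -6 + 213*34 = -6 + 7242 = 7236)
K - 1*3965 = 7236 - 1*3965 = 7236 - 3965 = 3271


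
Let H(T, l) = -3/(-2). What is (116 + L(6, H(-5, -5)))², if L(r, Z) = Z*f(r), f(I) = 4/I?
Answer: 13689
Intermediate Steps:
H(T, l) = 3/2 (H(T, l) = -3*(-½) = 3/2)
L(r, Z) = 4*Z/r (L(r, Z) = Z*(4/r) = 4*Z/r)
(116 + L(6, H(-5, -5)))² = (116 + 4*(3/2)/6)² = (116 + 4*(3/2)*(⅙))² = (116 + 1)² = 117² = 13689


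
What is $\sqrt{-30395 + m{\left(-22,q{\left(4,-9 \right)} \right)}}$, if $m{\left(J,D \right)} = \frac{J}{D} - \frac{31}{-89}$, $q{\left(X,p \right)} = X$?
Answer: $\frac{i \sqrt{963198406}}{178} \approx 174.36 i$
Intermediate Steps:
$m{\left(J,D \right)} = \frac{31}{89} + \frac{J}{D}$ ($m{\left(J,D \right)} = \frac{J}{D} - - \frac{31}{89} = \frac{J}{D} + \frac{31}{89} = \frac{31}{89} + \frac{J}{D}$)
$\sqrt{-30395 + m{\left(-22,q{\left(4,-9 \right)} \right)}} = \sqrt{-30395 + \left(\frac{31}{89} - \frac{22}{4}\right)} = \sqrt{-30395 + \left(\frac{31}{89} - \frac{11}{2}\right)} = \sqrt{-30395 - \frac{917}{178}} = \sqrt{- \frac{5411227}{178}} = \frac{i \sqrt{963198406}}{178}$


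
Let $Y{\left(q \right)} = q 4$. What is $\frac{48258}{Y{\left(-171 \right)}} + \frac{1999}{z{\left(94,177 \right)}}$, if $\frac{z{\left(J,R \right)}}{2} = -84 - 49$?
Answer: $- \frac{10383}{133} \approx -78.068$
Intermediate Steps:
$z{\left(J,R \right)} = -266$ ($z{\left(J,R \right)} = 2 \left(-84 - 49\right) = 2 \left(-133\right) = -266$)
$Y{\left(q \right)} = 4 q$
$\frac{48258}{Y{\left(-171 \right)}} + \frac{1999}{z{\left(94,177 \right)}} = \frac{48258}{4 \left(-171\right)} + \frac{1999}{-266} = \frac{48258}{-684} + 1999 \left(- \frac{1}{266}\right) = 48258 \left(- \frac{1}{684}\right) - \frac{1999}{266} = - \frac{2681}{38} - \frac{1999}{266} = - \frac{10383}{133}$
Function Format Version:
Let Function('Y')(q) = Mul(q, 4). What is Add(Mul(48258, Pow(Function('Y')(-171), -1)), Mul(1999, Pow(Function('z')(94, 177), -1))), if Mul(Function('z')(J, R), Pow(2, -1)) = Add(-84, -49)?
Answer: Rational(-10383, 133) ≈ -78.068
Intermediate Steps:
Function('z')(J, R) = -266 (Function('z')(J, R) = Mul(2, Add(-84, -49)) = Mul(2, -133) = -266)
Function('Y')(q) = Mul(4, q)
Add(Mul(48258, Pow(Function('Y')(-171), -1)), Mul(1999, Pow(Function('z')(94, 177), -1))) = Add(Mul(48258, Pow(Mul(4, -171), -1)), Mul(1999, Pow(-266, -1))) = Add(Mul(48258, Pow(-684, -1)), Mul(1999, Rational(-1, 266))) = Add(Mul(48258, Rational(-1, 684)), Rational(-1999, 266)) = Add(Rational(-2681, 38), Rational(-1999, 266)) = Rational(-10383, 133)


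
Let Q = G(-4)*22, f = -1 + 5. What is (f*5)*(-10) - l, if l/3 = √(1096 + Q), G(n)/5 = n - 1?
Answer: -200 - 3*√546 ≈ -270.10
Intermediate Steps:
f = 4
G(n) = -5 + 5*n (G(n) = 5*(n - 1) = 5*(-1 + n) = -5 + 5*n)
Q = -550 (Q = (-5 + 5*(-4))*22 = (-5 - 20)*22 = -25*22 = -550)
l = 3*√546 (l = 3*√(1096 - 550) = 3*√546 ≈ 70.100)
(f*5)*(-10) - l = (4*5)*(-10) - 3*√546 = 20*(-10) - 3*√546 = -200 - 3*√546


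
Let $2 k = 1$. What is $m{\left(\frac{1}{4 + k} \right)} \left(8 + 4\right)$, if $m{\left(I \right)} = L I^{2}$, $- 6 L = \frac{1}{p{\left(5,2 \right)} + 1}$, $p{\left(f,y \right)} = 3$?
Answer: $- \frac{2}{81} \approx -0.024691$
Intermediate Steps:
$k = \frac{1}{2}$ ($k = \frac{1}{2} \cdot 1 = \frac{1}{2} \approx 0.5$)
$L = - \frac{1}{24}$ ($L = - \frac{1}{6 \left(3 + 1\right)} = - \frac{1}{6 \cdot 4} = \left(- \frac{1}{6}\right) \frac{1}{4} = - \frac{1}{24} \approx -0.041667$)
$m{\left(I \right)} = - \frac{I^{2}}{24}$
$m{\left(\frac{1}{4 + k} \right)} \left(8 + 4\right) = - \frac{\left(\frac{1}{4 + \frac{1}{2}}\right)^{2}}{24} \left(8 + 4\right) = - \frac{\left(\frac{1}{\frac{9}{2}}\right)^{2}}{24} \cdot 12 = - \frac{\left(\frac{2}{9}\right)^{2}}{24} \cdot 12 = \left(- \frac{1}{24}\right) \frac{4}{81} \cdot 12 = \left(- \frac{1}{486}\right) 12 = - \frac{2}{81}$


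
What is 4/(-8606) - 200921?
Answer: -864563065/4303 ≈ -2.0092e+5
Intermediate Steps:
4/(-8606) - 200921 = -1/8606*4 - 200921 = -2/4303 - 200921 = -864563065/4303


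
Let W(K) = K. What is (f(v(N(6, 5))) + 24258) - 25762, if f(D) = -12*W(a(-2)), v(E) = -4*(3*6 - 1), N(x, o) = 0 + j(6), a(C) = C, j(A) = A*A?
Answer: -1480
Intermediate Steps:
j(A) = A**2
N(x, o) = 36 (N(x, o) = 0 + 6**2 = 0 + 36 = 36)
v(E) = -68 (v(E) = -4*(18 - 1) = -4*17 = -68)
f(D) = 24 (f(D) = -12*(-2) = 24)
(f(v(N(6, 5))) + 24258) - 25762 = (24 + 24258) - 25762 = 24282 - 25762 = -1480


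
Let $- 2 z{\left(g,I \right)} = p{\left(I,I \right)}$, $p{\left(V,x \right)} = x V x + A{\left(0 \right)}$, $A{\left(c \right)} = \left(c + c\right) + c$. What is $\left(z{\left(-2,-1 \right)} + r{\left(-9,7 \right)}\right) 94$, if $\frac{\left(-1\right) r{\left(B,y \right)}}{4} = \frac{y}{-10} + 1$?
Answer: $- \frac{329}{5} \approx -65.8$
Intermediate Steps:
$A{\left(c \right)} = 3 c$ ($A{\left(c \right)} = 2 c + c = 3 c$)
$p{\left(V,x \right)} = V x^{2}$ ($p{\left(V,x \right)} = x V x + 3 \cdot 0 = V x x + 0 = V x^{2} + 0 = V x^{2}$)
$z{\left(g,I \right)} = - \frac{I^{3}}{2}$ ($z{\left(g,I \right)} = - \frac{I I^{2}}{2} = - \frac{I^{3}}{2}$)
$r{\left(B,y \right)} = -4 + \frac{2 y}{5}$ ($r{\left(B,y \right)} = - 4 \left(\frac{y}{-10} + 1\right) = - 4 \left(- \frac{y}{10} + 1\right) = - 4 \left(1 - \frac{y}{10}\right) = -4 + \frac{2 y}{5}$)
$\left(z{\left(-2,-1 \right)} + r{\left(-9,7 \right)}\right) 94 = \left(- \frac{\left(-1\right)^{3}}{2} + \left(-4 + \frac{2}{5} \cdot 7\right)\right) 94 = \left(\left(- \frac{1}{2}\right) \left(-1\right) + \left(-4 + \frac{14}{5}\right)\right) 94 = \left(\frac{1}{2} - \frac{6}{5}\right) 94 = \left(- \frac{7}{10}\right) 94 = - \frac{329}{5}$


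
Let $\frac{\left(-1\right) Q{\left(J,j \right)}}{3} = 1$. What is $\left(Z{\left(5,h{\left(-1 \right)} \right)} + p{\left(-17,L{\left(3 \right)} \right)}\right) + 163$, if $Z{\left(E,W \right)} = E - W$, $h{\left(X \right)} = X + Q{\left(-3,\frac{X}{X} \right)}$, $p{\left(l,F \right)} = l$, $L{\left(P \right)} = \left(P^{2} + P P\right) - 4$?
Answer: $155$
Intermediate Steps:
$Q{\left(J,j \right)} = -3$ ($Q{\left(J,j \right)} = \left(-3\right) 1 = -3$)
$L{\left(P \right)} = -4 + 2 P^{2}$ ($L{\left(P \right)} = \left(P^{2} + P^{2}\right) - 4 = 2 P^{2} - 4 = -4 + 2 P^{2}$)
$h{\left(X \right)} = -3 + X$ ($h{\left(X \right)} = X - 3 = -3 + X$)
$\left(Z{\left(5,h{\left(-1 \right)} \right)} + p{\left(-17,L{\left(3 \right)} \right)}\right) + 163 = \left(\left(5 - \left(-3 - 1\right)\right) - 17\right) + 163 = \left(\left(5 - -4\right) - 17\right) + 163 = \left(\left(5 + 4\right) - 17\right) + 163 = \left(9 - 17\right) + 163 = -8 + 163 = 155$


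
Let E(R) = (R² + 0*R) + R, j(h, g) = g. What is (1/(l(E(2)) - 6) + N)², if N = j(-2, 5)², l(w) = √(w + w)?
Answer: 7351/12 - 33*√3/8 ≈ 605.44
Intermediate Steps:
E(R) = R + R² (E(R) = (R² + 0) + R = R² + R = R + R²)
l(w) = √2*√w (l(w) = √(2*w) = √2*√w)
N = 25 (N = 5² = 25)
(1/(l(E(2)) - 6) + N)² = (1/(√2*√(2*(1 + 2)) - 6) + 25)² = (1/(√2*√(2*3) - 6) + 25)² = (1/(√2*√6 - 6) + 25)² = (1/(2*√3 - 6) + 25)² = (1/(-6 + 2*√3) + 25)² = (25 + 1/(-6 + 2*√3))²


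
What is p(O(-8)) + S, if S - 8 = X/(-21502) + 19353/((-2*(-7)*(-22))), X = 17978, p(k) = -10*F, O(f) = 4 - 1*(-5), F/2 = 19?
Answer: -1442639291/3311308 ≈ -435.67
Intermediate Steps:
F = 38 (F = 2*19 = 38)
O(f) = 9 (O(f) = 4 + 5 = 9)
p(k) = -380 (p(k) = -10*38 = -380)
S = -184342251/3311308 (S = 8 + (17978/(-21502) + 19353/((-2*(-7)*(-22)))) = 8 + (17978*(-1/21502) + 19353/((14*(-22)))) = 8 + (-8989/10751 + 19353/(-308)) = 8 + (-8989/10751 + 19353*(-1/308)) = 8 + (-8989/10751 - 19353/308) = 8 - 210832715/3311308 = -184342251/3311308 ≈ -55.671)
p(O(-8)) + S = -380 - 184342251/3311308 = -1442639291/3311308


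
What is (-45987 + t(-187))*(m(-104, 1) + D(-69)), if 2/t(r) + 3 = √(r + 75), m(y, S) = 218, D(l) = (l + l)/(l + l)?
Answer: -1218610827/121 - 1752*I*√7/121 ≈ -1.0071e+7 - 38.309*I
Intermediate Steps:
D(l) = 1 (D(l) = (2*l)/((2*l)) = (2*l)*(1/(2*l)) = 1)
t(r) = 2/(-3 + √(75 + r)) (t(r) = 2/(-3 + √(r + 75)) = 2/(-3 + √(75 + r)))
(-45987 + t(-187))*(m(-104, 1) + D(-69)) = (-45987 + 2/(-3 + √(75 - 187)))*(218 + 1) = (-45987 + 2/(-3 + √(-112)))*219 = (-45987 + 2/(-3 + 4*I*√7))*219 = -10071153 + 438/(-3 + 4*I*√7)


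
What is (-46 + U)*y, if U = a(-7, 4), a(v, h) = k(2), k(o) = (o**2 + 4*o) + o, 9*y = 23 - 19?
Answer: -128/9 ≈ -14.222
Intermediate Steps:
y = 4/9 (y = (23 - 19)/9 = (1/9)*4 = 4/9 ≈ 0.44444)
k(o) = o**2 + 5*o
a(v, h) = 14 (a(v, h) = 2*(5 + 2) = 2*7 = 14)
U = 14
(-46 + U)*y = (-46 + 14)*(4/9) = -32*4/9 = -128/9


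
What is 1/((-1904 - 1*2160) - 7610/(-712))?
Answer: -356/1442979 ≈ -0.00024671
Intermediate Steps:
1/((-1904 - 1*2160) - 7610/(-712)) = 1/((-1904 - 2160) - 7610*(-1/712)) = 1/(-4064 + 3805/356) = 1/(-1442979/356) = -356/1442979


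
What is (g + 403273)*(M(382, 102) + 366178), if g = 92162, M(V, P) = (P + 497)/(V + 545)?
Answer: 56058074727725/309 ≈ 1.8142e+11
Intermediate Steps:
M(V, P) = (497 + P)/(545 + V)
(g + 403273)*(M(382, 102) + 366178) = (92162 + 403273)*((497 + 102)/(545 + 382) + 366178) = 495435*(599/927 + 366178) = 495435*(339447605/927) = 56058074727725/309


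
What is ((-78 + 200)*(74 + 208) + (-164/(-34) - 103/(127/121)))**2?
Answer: 5487369187014841/4661281 ≈ 1.1772e+9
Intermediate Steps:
((-78 + 200)*(74 + 208) + (-164/(-34) - 103/(127/121)))**2 = (122*282 + (-164*(-1/34) - 103/(127*(1/121))))**2 = (34404 + (82/17 - 103/127/121))**2 = (34404 + (82/17 - 103*121/127))**2 = (34404 + (82/17 - 12463/127))**2 = (34404 - 201457/2159)**2 = (74076779/2159)**2 = 5487369187014841/4661281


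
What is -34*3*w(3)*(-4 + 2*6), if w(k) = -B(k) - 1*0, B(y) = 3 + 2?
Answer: 4080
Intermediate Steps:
B(y) = 5
w(k) = -5 (w(k) = -1*5 - 1*0 = -5 + 0 = -5)
-34*3*w(3)*(-4 + 2*6) = -34*3*(-5)*(-4 + 2*6) = -(-510)*(-4 + 12) = -(-510)*8 = -34*(-120) = 4080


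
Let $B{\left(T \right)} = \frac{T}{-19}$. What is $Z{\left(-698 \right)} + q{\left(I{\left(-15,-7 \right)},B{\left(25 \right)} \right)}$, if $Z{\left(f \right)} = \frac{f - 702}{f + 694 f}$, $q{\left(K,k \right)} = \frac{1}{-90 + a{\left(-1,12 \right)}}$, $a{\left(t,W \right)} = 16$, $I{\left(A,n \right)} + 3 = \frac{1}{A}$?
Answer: $- \frac{38151}{3589814} \approx -0.010628$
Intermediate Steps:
$I{\left(A,n \right)} = -3 + \frac{1}{A}$
$B{\left(T \right)} = - \frac{T}{19}$ ($B{\left(T \right)} = T \left(- \frac{1}{19}\right) = - \frac{T}{19}$)
$q{\left(K,k \right)} = - \frac{1}{74}$ ($q{\left(K,k \right)} = \frac{1}{-90 + 16} = \frac{1}{-74} = - \frac{1}{74}$)
$Z{\left(f \right)} = \frac{-702 + f}{695 f}$
$Z{\left(-698 \right)} + q{\left(I{\left(-15,-7 \right)},B{\left(25 \right)} \right)} = \frac{-702 - 698}{695 \left(-698\right)} - \frac{1}{74} = \frac{1}{695} \left(- \frac{1}{698}\right) \left(-1400\right) - \frac{1}{74} = \frac{140}{48511} - \frac{1}{74} = - \frac{38151}{3589814}$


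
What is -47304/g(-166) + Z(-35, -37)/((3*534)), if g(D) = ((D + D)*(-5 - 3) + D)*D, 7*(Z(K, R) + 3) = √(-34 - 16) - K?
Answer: 3191987/27590445 + 5*I*√2/11214 ≈ 0.11569 + 0.00063056*I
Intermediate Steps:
Z(K, R) = -3 - K/7 + 5*I*√2/7 (Z(K, R) = -3 + (√(-34 - 16) - K)/7 = -3 + (√(-50) - K)/7 = -3 + (5*I*√2 - K)/7 = -3 + (-K + 5*I*√2)/7 = -3 + (-K/7 + 5*I*√2/7) = -3 - K/7 + 5*I*√2/7)
g(D) = -15*D² (g(D) = ((2*D)*(-8) + D)*D = (-16*D + D)*D = (-15*D)*D = -15*D²)
-47304/g(-166) + Z(-35, -37)/((3*534)) = -47304/((-15*(-166)²)) + (-3 - ⅐*(-35) + 5*I*√2/7)/((3*534)) = -47304/((-15*27556)) + (-3 + 5 + 5*I*√2/7)/1602 = -47304/(-413340) + (2 + 5*I*√2/7)*(1/1602) = -47304*(-1/413340) + (1/801 + 5*I*√2/11214) = 3942/34445 + (1/801 + 5*I*√2/11214) = 3191987/27590445 + 5*I*√2/11214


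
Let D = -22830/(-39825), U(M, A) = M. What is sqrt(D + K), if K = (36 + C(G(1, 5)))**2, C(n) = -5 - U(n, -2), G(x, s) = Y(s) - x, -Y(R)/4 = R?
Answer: sqrt(2118289390)/885 ≈ 52.005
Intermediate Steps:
Y(R) = -4*R
D = 1522/2655 (D = -22830*(-1/39825) = 1522/2655 ≈ 0.57326)
G(x, s) = -x - 4*s (G(x, s) = -4*s - x = -x - 4*s)
C(n) = -5 - n
K = 2704 (K = (36 + (-5 - (-1*1 - 4*5)))**2 = (36 + (-5 - (-1 - 20)))**2 = (36 + (-5 - 1*(-21)))**2 = (36 + (-5 + 21))**2 = (36 + 16)**2 = 52**2 = 2704)
sqrt(D + K) = sqrt(1522/2655 + 2704) = sqrt(7180642/2655) = sqrt(2118289390)/885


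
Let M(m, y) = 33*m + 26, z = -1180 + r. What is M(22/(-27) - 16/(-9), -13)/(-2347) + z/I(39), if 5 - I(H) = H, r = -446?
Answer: 17164159/359091 ≈ 47.799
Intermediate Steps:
z = -1626 (z = -1180 - 446 = -1626)
M(m, y) = 26 + 33*m
I(H) = 5 - H
M(22/(-27) - 16/(-9), -13)/(-2347) + z/I(39) = (26 + 33*(22/(-27) - 16/(-9)))/(-2347) - 1626/(5 - 1*39) = (26 + 33*(22*(-1/27) - 16*(-⅑)))*(-1/2347) - 1626/(5 - 39) = (26 + 33*(-22/27 + 16/9))*(-1/2347) - 1626/(-34) = (26 + 33*(26/27))*(-1/2347) - 1626*(-1/34) = (26 + 286/9)*(-1/2347) + 813/17 = (520/9)*(-1/2347) + 813/17 = -520/21123 + 813/17 = 17164159/359091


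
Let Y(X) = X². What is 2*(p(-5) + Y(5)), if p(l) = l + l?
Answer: 30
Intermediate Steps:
p(l) = 2*l
2*(p(-5) + Y(5)) = 2*(2*(-5) + 5²) = 2*(-10 + 25) = 2*15 = 30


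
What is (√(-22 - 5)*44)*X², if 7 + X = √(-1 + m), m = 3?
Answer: 132*I*√3*(7 - √2)² ≈ 7133.5*I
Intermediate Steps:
X = -7 + √2 (X = -7 + √(-1 + 3) = -7 + √2 ≈ -5.5858)
(√(-22 - 5)*44)*X² = (√(-22 - 5)*44)*(-7 + √2)² = (√(-27)*44)*(-7 + √2)² = ((3*I*√3)*44)*(-7 + √2)² = (132*I*√3)*(-7 + √2)² = 132*I*√3*(-7 + √2)²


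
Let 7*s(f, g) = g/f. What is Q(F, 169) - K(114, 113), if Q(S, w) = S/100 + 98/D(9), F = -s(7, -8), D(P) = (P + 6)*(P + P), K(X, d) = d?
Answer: -3725416/33075 ≈ -112.64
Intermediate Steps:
s(f, g) = g/(7*f) (s(f, g) = (g/f)/7 = g/(7*f))
D(P) = 2*P*(6 + P) (D(P) = (6 + P)*(2*P) = 2*P*(6 + P))
F = 8/49 (F = -(-8)/(7*7) = -1*(-8/49) = 8/49 ≈ 0.16327)
Q(S, w) = 49/135 + S/100 (Q(S, w) = S/100 + 98/((2*9*(6 + 9))) = S*(1/100) + 98/((2*9*15)) = S/100 + 98/270 = S/100 + 98*(1/270) = S/100 + 49/135 = 49/135 + S/100)
Q(F, 169) - K(114, 113) = (49/135 + (1/100)*(8/49)) - 1*113 = (49/135 + 2/1225) - 113 = 12059/33075 - 113 = -3725416/33075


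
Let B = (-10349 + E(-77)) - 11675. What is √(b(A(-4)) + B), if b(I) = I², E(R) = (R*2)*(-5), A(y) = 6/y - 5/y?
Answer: I*√340063/4 ≈ 145.79*I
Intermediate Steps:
A(y) = 1/y
E(R) = -10*R (E(R) = (2*R)*(-5) = -10*R)
B = -21254 (B = (-10349 - 10*(-77)) - 11675 = (-10349 + 770) - 11675 = -9579 - 11675 = -21254)
√(b(A(-4)) + B) = √((1/(-4))² - 21254) = √((-¼)² - 21254) = √(1/16 - 21254) = √(-340063/16) = I*√340063/4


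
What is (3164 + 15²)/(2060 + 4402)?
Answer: 3389/6462 ≈ 0.52445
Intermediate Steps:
(3164 + 15²)/(2060 + 4402) = (3164 + 225)/6462 = 3389*(1/6462) = 3389/6462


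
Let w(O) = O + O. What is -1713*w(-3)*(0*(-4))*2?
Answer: 0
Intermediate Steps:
w(O) = 2*O
-1713*w(-3)*(0*(-4))*2 = -1713*(2*(-3))*(0*(-4))*2 = -1713*(-6*0)*2 = -0*2 = -1713*0 = 0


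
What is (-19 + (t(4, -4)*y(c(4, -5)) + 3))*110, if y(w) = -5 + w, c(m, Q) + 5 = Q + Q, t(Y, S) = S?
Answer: 7040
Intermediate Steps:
c(m, Q) = -5 + 2*Q (c(m, Q) = -5 + (Q + Q) = -5 + 2*Q)
(-19 + (t(4, -4)*y(c(4, -5)) + 3))*110 = (-19 + (-4*(-5 + (-5 + 2*(-5))) + 3))*110 = (-19 + (-4*(-5 + (-5 - 10)) + 3))*110 = (-19 + (-4*(-5 - 15) + 3))*110 = (-19 + (-4*(-20) + 3))*110 = (-19 + (80 + 3))*110 = (-19 + 83)*110 = 64*110 = 7040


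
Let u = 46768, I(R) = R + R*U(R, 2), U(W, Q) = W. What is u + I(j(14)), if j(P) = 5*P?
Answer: 51738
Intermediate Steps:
I(R) = R + R**2 (I(R) = R + R*R = R + R**2)
u + I(j(14)) = 46768 + (5*14)*(1 + 5*14) = 46768 + 70*(1 + 70) = 46768 + 70*71 = 46768 + 4970 = 51738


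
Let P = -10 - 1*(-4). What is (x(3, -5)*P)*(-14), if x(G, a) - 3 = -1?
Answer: 168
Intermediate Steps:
P = -6 (P = -10 + 4 = -6)
x(G, a) = 2 (x(G, a) = 3 - 1 = 2)
(x(3, -5)*P)*(-14) = (2*(-6))*(-14) = -12*(-14) = 168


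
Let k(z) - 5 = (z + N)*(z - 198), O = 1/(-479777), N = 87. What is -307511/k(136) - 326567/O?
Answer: 2165465097068450/13821 ≈ 1.5668e+11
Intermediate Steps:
O = -1/479777 ≈ -2.0843e-6
k(z) = 5 + (-198 + z)*(87 + z) (k(z) = 5 + (z + 87)*(z - 198) = 5 + (87 + z)*(-198 + z) = 5 + (-198 + z)*(87 + z))
-307511/k(136) - 326567/O = -307511/(-17221 + 136² - 111*136) - 326567/(-1/479777) = -307511/(-17221 + 18496 - 15096) - 326567*(-479777) = -307511/(-13821) + 156679335559 = -307511*(-1/13821) + 156679335559 = 307511/13821 + 156679335559 = 2165465097068450/13821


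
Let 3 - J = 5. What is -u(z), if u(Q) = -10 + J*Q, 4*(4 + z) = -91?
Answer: -87/2 ≈ -43.500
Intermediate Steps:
J = -2 (J = 3 - 1*5 = 3 - 5 = -2)
z = -107/4 (z = -4 + (¼)*(-91) = -4 - 91/4 = -107/4 ≈ -26.750)
u(Q) = -10 - 2*Q
-u(z) = -(-10 - 2*(-107/4)) = -(-10 + 107/2) = -1*87/2 = -87/2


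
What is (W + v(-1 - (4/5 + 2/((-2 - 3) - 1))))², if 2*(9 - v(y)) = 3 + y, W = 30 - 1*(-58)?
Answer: 8334769/900 ≈ 9260.9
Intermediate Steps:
W = 88 (W = 30 + 58 = 88)
v(y) = 15/2 - y/2 (v(y) = 9 - (3 + y)/2 = 9 + (-3/2 - y/2) = 15/2 - y/2)
(W + v(-1 - (4/5 + 2/((-2 - 3) - 1))))² = (88 + (15/2 - (-1 - (4/5 + 2/((-2 - 3) - 1)))/2))² = (88 + (15/2 - (-1 - (4*(⅕) + 2/(-5 - 1)))/2))² = (88 + (15/2 - (-1 - (⅘ + 2/(-6)))/2))² = (88 + (15/2 - (-1 - (⅘ + 2*(-⅙)))/2))² = (88 + (15/2 - (-1 - (⅘ - ⅓))/2))² = (88 + (15/2 - (-1 - 1*7/15)/2))² = (88 + (15/2 - (-1 - 7/15)/2))² = (88 + (15/2 - ½*(-22/15)))² = (88 + (15/2 + 11/15))² = (88 + 247/30)² = (2887/30)² = 8334769/900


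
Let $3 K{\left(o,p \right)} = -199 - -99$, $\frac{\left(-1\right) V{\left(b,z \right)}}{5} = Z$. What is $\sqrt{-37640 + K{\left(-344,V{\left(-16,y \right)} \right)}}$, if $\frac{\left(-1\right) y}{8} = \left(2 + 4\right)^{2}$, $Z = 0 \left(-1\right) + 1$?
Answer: $\frac{2 i \sqrt{84765}}{3} \approx 194.1 i$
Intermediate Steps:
$Z = 1$ ($Z = 0 + 1 = 1$)
$y = -288$ ($y = - 8 \left(2 + 4\right)^{2} = - 8 \cdot 6^{2} = \left(-8\right) 36 = -288$)
$V{\left(b,z \right)} = -5$ ($V{\left(b,z \right)} = \left(-5\right) 1 = -5$)
$K{\left(o,p \right)} = - \frac{100}{3}$ ($K{\left(o,p \right)} = \frac{-199 - -99}{3} = \frac{-199 + 99}{3} = \frac{1}{3} \left(-100\right) = - \frac{100}{3}$)
$\sqrt{-37640 + K{\left(-344,V{\left(-16,y \right)} \right)}} = \sqrt{-37640 - \frac{100}{3}} = \sqrt{- \frac{113020}{3}} = \frac{2 i \sqrt{84765}}{3}$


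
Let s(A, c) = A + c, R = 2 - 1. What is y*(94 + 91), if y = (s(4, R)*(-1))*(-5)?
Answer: 4625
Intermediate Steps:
R = 1
y = 25 (y = ((4 + 1)*(-1))*(-5) = (5*(-1))*(-5) = -5*(-5) = 25)
y*(94 + 91) = 25*(94 + 91) = 25*185 = 4625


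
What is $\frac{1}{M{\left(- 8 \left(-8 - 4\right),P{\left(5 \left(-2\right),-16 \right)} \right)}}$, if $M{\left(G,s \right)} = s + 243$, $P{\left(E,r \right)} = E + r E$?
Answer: $\frac{1}{393} \approx 0.0025445$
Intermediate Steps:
$P{\left(E,r \right)} = E + E r$
$M{\left(G,s \right)} = 243 + s$
$\frac{1}{M{\left(- 8 \left(-8 - 4\right),P{\left(5 \left(-2\right),-16 \right)} \right)}} = \frac{1}{243 + 5 \left(-2\right) \left(1 - 16\right)} = \frac{1}{243 - -150} = \frac{1}{243 + 150} = \frac{1}{393}$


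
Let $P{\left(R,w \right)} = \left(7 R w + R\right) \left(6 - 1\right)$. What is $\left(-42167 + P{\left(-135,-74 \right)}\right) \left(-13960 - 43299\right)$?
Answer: $-17567519272$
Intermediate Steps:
$P{\left(R,w \right)} = 5 R + 35 R w$ ($P{\left(R,w \right)} = \left(7 R w + R\right) 5 = \left(R + 7 R w\right) 5 = 5 R + 35 R w$)
$\left(-42167 + P{\left(-135,-74 \right)}\right) \left(-13960 - 43299\right) = \left(-42167 + 5 \left(-135\right) \left(1 + 7 \left(-74\right)\right)\right) \left(-13960 - 43299\right) = \left(-42167 + 5 \left(-135\right) \left(1 - 518\right)\right) \left(-57259\right) = \left(-42167 + 5 \left(-135\right) \left(-517\right)\right) \left(-57259\right) = \left(-42167 + 348975\right) \left(-57259\right) = 306808 \left(-57259\right) = -17567519272$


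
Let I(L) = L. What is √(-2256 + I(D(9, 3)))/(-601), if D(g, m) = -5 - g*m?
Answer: -4*I*√143/601 ≈ -0.079589*I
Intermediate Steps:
D(g, m) = -5 - g*m
√(-2256 + I(D(9, 3)))/(-601) = √(-2256 + (-5 - 1*9*3))/(-601) = √(-2256 + (-5 - 27))*(-1/601) = √(-2256 - 32)*(-1/601) = √(-2288)*(-1/601) = (4*I*√143)*(-1/601) = -4*I*√143/601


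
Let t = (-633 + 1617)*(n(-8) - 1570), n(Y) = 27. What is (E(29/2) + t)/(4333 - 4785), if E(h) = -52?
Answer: 379591/113 ≈ 3359.2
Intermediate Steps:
t = -1518312 (t = (-633 + 1617)*(27 - 1570) = 984*(-1543) = -1518312)
(E(29/2) + t)/(4333 - 4785) = (-52 - 1518312)/(4333 - 4785) = -1518364/(-452) = -1518364*(-1/452) = 379591/113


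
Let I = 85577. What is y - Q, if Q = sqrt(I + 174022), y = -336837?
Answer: -336837 - sqrt(259599) ≈ -3.3735e+5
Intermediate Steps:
Q = sqrt(259599) (Q = sqrt(85577 + 174022) = sqrt(259599) ≈ 509.51)
y - Q = -336837 - sqrt(259599)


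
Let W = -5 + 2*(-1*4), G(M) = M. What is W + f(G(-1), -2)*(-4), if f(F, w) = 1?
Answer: -17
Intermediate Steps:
W = -13 (W = -5 + 2*(-4) = -5 - 8 = -13)
W + f(G(-1), -2)*(-4) = -13 + 1*(-4) = -13 - 4 = -17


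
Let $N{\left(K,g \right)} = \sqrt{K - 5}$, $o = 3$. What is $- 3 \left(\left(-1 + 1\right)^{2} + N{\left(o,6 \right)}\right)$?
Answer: $- 3 i \sqrt{2} \approx - 4.2426 i$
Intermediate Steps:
$N{\left(K,g \right)} = \sqrt{-5 + K}$
$- 3 \left(\left(-1 + 1\right)^{2} + N{\left(o,6 \right)}\right) = - 3 \left(\left(-1 + 1\right)^{2} + \sqrt{-5 + 3}\right) = - 3 \left(0^{2} + \sqrt{-2}\right) = - 3 \left(0 + i \sqrt{2}\right) = - 3 i \sqrt{2}$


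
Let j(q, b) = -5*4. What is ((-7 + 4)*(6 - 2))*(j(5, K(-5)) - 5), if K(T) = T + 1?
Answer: 300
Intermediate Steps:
K(T) = 1 + T
j(q, b) = -20
((-7 + 4)*(6 - 2))*(j(5, K(-5)) - 5) = ((-7 + 4)*(6 - 2))*(-20 - 5) = -3*4*(-25) = -12*(-25) = 300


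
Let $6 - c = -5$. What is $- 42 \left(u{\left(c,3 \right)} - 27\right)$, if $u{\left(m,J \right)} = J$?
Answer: $1008$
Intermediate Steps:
$c = 11$ ($c = 6 - -5 = 6 + 5 = 11$)
$- 42 \left(u{\left(c,3 \right)} - 27\right) = - 42 \left(3 - 27\right) = \left(-42\right) \left(-24\right) = 1008$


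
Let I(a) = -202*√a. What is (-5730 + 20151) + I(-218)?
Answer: 14421 - 202*I*√218 ≈ 14421.0 - 2982.5*I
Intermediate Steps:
(-5730 + 20151) + I(-218) = (-5730 + 20151) - 202*I*√218 = 14421 - 202*I*√218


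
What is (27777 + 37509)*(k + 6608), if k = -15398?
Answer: -573863940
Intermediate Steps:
(27777 + 37509)*(k + 6608) = (27777 + 37509)*(-15398 + 6608) = 65286*(-8790) = -573863940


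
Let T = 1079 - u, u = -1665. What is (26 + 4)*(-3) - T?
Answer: -2834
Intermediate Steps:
T = 2744 (T = 1079 - 1*(-1665) = 1079 + 1665 = 2744)
(26 + 4)*(-3) - T = (26 + 4)*(-3) - 1*2744 = 30*(-3) - 2744 = -90 - 2744 = -2834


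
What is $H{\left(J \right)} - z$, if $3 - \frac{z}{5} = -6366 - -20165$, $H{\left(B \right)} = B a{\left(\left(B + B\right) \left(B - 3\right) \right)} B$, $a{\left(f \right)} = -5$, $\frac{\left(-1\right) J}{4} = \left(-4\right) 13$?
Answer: $-147340$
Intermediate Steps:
$J = 208$ ($J = - 4 \left(\left(-4\right) 13\right) = \left(-4\right) \left(-52\right) = 208$)
$H{\left(B \right)} = - 5 B^{2}$ ($H{\left(B \right)} = B \left(-5\right) B = - 5 B B = - 5 B^{2}$)
$z = -68980$ ($z = 15 - 5 \left(-6366 - -20165\right) = 15 - 5 \left(-6366 + 20165\right) = 15 - 68995 = -68980$)
$H{\left(J \right)} - z = - 5 \cdot 208^{2} - -68980 = \left(-5\right) 43264 + 68980 = -216320 + 68980 = -147340$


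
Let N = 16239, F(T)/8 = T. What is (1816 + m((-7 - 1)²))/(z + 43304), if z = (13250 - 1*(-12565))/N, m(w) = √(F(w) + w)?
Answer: 9959920/234413157 ≈ 0.042489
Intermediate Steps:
F(T) = 8*T
m(w) = 3*√w (m(w) = √(8*w + w) = √(9*w) = 3*√w)
z = 8605/5413 (z = (13250 - 1*(-12565))/16239 = (13250 + 12565)*(1/16239) = 25815*(1/16239) = 8605/5413 ≈ 1.5897)
(1816 + m((-7 - 1)²))/(z + 43304) = (1816 + 3*√((-7 - 1)²))/(8605/5413 + 43304) = (1816 + 3*√((-8)²))/(234413157/5413) = (1816 + 3*√64)*(5413/234413157) = (1816 + 3*8)*(5413/234413157) = (1816 + 24)*(5413/234413157) = 1840*(5413/234413157) = 9959920/234413157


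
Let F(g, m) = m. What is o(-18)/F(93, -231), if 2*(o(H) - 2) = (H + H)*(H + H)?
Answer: -650/231 ≈ -2.8139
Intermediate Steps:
o(H) = 2 + 2*H² (o(H) = 2 + ((H + H)*(H + H))/2 = 2 + ((2*H)*(2*H))/2 = 2 + (4*H²)/2 = 2 + 2*H²)
o(-18)/F(93, -231) = (2 + 2*(-18)²)/(-231) = (2 + 2*324)*(-1/231) = (2 + 648)*(-1/231) = 650*(-1/231) = -650/231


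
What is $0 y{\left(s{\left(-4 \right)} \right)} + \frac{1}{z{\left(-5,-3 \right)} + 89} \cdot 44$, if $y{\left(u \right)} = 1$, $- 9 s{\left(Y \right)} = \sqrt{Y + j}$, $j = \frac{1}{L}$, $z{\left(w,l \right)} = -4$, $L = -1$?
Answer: $\frac{44}{85} \approx 0.51765$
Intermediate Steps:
$j = -1$ ($j = \frac{1}{-1} = -1$)
$s{\left(Y \right)} = - \frac{\sqrt{-1 + Y}}{9}$ ($s{\left(Y \right)} = - \frac{\sqrt{Y - 1}}{9} = - \frac{\sqrt{-1 + Y}}{9}$)
$0 y{\left(s{\left(-4 \right)} \right)} + \frac{1}{z{\left(-5,-3 \right)} + 89} \cdot 44 = 0 \cdot 1 + \frac{1}{-4 + 89} \cdot 44 = 0 + \frac{1}{85} \cdot 44 = 0 + \frac{44}{85} = \frac{44}{85}$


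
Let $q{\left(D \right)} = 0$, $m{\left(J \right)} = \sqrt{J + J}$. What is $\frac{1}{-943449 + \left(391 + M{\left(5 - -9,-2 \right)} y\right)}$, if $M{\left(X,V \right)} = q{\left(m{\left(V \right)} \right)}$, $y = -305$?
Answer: $- \frac{1}{943058} \approx -1.0604 \cdot 10^{-6}$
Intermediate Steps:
$m{\left(J \right)} = \sqrt{2} \sqrt{J}$ ($m{\left(J \right)} = \sqrt{2 J} = \sqrt{2} \sqrt{J}$)
$M{\left(X,V \right)} = 0$
$\frac{1}{-943449 + \left(391 + M{\left(5 - -9,-2 \right)} y\right)} = \frac{1}{-943449 + \left(391 + 0 \left(-305\right)\right)} = \frac{1}{-943449 + \left(391 + 0\right)} = \frac{1}{-943449 + 391} = \frac{1}{-943058} = - \frac{1}{943058}$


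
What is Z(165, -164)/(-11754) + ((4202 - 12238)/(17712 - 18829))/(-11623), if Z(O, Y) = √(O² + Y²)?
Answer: -8036/12982891 - √54121/11754 ≈ -0.020411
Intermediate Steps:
Z(165, -164)/(-11754) + ((4202 - 12238)/(17712 - 18829))/(-11623) = √(165² + (-164)²)/(-11754) + ((4202 - 12238)/(17712 - 18829))/(-11623) = √(27225 + 26896)*(-1/11754) - 8036/(-1117)*(-1/11623) = √54121*(-1/11754) - 8036*(-1/1117)*(-1/11623) = -√54121/11754 + (8036/1117)*(-1/11623) = -√54121/11754 - 8036/12982891 = -8036/12982891 - √54121/11754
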